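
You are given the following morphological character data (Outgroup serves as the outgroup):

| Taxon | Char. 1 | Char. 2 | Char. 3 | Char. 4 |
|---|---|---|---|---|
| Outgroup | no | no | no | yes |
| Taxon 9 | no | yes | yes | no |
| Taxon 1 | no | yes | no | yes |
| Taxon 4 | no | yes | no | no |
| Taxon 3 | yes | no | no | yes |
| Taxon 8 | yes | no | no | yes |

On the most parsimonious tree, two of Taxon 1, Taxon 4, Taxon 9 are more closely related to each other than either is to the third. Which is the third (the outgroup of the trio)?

Character polarity is set by the outgroup: the derived state is whichever differs from the outgroup's state, so for Char. 4 the derived state is 'no', and for the remaining characters it is 'yes'.
Char. 1 (derived state 'yes') is shared by Taxon 3 and Taxon 8 — a synapomorphy uniting that clade.
Char. 2 (derived state 'yes') is shared by Taxon 1, Taxon 4, and Taxon 9 — a synapomorphy uniting that clade.
Char. 3 (derived state 'yes') is unique to Taxon 9 (autapomorphy; uninformative for grouping).
Char. 4 (derived state 'no') is shared by Taxon 4 and Taxon 9 — a synapomorphy uniting that clade.
Most parsimonious ingroup topology: (((Taxon 9,Taxon 4),Taxon 1),(Taxon 3,Taxon 8)).
Taxon 4 and Taxon 9 share a more recent common ancestor with each other than either does with Taxon 1, so Taxon 1 is the least closely related of the three.

Taxon 1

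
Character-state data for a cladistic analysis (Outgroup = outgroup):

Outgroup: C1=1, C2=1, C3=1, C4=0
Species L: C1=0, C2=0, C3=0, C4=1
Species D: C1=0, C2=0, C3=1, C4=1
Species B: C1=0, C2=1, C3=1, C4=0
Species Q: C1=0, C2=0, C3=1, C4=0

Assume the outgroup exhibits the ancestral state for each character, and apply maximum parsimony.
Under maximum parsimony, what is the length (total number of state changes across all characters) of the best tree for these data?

4

Character polarity is set by the outgroup: the derived state is whichever differs from the outgroup's state, so for C1, C2, C3 the derived state is '0', and for the remaining characters it is '1'.
All ingroup taxa share the derived state '0' for C1; it defines the ingroup but does not resolve relationships within it.
C2 (derived state '0') is shared by Species D, Species L, and Species Q — a synapomorphy uniting that clade.
C3 (derived state '0') is unique to Species L (autapomorphy; uninformative for grouping).
Only Species D and Species L show the derived state '1' for C4, supporting them as a clade.
Most parsimonious ingroup topology: (((Species L,Species D),Species Q),Species B).
Changes per character on this tree: C1: 1; C2: 1; C3: 1; C4: 1.
Total = 4.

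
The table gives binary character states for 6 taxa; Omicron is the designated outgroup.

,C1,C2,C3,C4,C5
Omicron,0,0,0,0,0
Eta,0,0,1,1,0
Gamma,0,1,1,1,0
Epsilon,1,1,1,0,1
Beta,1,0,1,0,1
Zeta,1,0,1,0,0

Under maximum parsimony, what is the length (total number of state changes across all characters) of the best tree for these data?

The outgroup has state '0' for every character, so '1' is the derived state throughout.
Only Beta, Epsilon, and Zeta show the derived state '1' for C1, supporting them as a clade.
C2 (state '1') occurs in Epsilon and Gamma but conflicts with the nesting implied by the other characters — most parsimoniously interpreted as homoplasy.
All ingroup taxa share the derived state '1' for C3; it defines the ingroup but does not resolve relationships within it.
C4 (derived state '1') is shared by Eta and Gamma — a synapomorphy uniting that clade.
C5 (derived state '1') is shared by Beta and Epsilon — a synapomorphy uniting that clade.
Most parsimonious ingroup topology: ((Eta,Gamma),((Epsilon,Beta),Zeta)).
Changes per character on this tree: C1: 1; C2: 2; C3: 1; C4: 1; C5: 1.
Total = 6.

6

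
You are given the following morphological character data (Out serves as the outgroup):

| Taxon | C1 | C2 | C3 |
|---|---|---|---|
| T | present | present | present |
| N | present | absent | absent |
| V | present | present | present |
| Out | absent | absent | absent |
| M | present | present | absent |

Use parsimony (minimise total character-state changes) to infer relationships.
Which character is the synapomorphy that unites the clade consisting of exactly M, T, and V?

The outgroup has state 'absent' for every character, so 'present' is the derived state throughout.
All ingroup taxa share the derived state 'present' for C1; it defines the ingroup but does not resolve relationships within it.
Only M, T, and V show the derived state 'present' for C2, supporting them as a clade.
Only T and V show the derived state 'present' for C3, supporting them as a clade.
Most parsimonious ingroup topology: ((M,(T,V)),N).
The clade {M, T, V} is supported by C2: its derived state 'present' occurs in exactly those taxa and in no other taxon (including the outgroup).

C2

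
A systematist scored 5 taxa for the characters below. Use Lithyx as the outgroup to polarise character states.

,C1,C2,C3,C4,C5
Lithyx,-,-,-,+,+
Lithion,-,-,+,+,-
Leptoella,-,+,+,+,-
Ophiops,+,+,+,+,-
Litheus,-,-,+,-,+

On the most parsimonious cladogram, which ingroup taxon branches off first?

Litheus

Character polarity is set by the outgroup: the derived state is whichever differs from the outgroup's state, so for C4, C5 the derived state is '-', and for the remaining characters it is '+'.
C1: derived state '+' in Ophiops only — an autapomorphy, so it tells us nothing about relationships among taxa.
C2: derived state '+' in Leptoella and Ophiops only — synapomorphy for {Leptoella, Ophiops}.
All ingroup taxa share the derived state '+' for C3; it defines the ingroup but does not resolve relationships within it.
C4: derived state '-' in Litheus only — an autapomorphy, so it tells us nothing about relationships among taxa.
C5: derived state '-' in Leptoella, Lithion, and Ophiops only — synapomorphy for {Leptoella, Lithion, Ophiops}.
Most parsimonious ingroup topology: ((Lithion,(Leptoella,Ophiops)),Litheus).
Litheus is sister to the clade containing all other ingroup taxa, so it is the earliest-diverging (most basal) ingroup lineage.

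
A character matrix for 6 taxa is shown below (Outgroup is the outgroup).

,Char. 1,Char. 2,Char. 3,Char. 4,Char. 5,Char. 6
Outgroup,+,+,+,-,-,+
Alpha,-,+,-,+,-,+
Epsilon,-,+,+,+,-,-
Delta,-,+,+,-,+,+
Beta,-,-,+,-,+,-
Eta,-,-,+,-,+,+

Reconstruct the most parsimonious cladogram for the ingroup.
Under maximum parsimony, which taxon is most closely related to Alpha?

Character polarity is set by the outgroup: the derived state is whichever differs from the outgroup's state, so for Char. 1, Char. 2, Char. 3, Char. 6 the derived state is '-', and for the remaining characters it is '+'.
Char. 1 (derived state '-') is shared by all ingroup taxa — unites the whole ingroup.
Char. 2: derived state '-' in Beta and Eta only — synapomorphy for {Beta, Eta}.
Char. 3: derived state '-' in Alpha only — an autapomorphy, so it tells us nothing about relationships among taxa.
Char. 4: derived state '+' in Alpha and Epsilon only — synapomorphy for {Alpha, Epsilon}.
Only Beta, Delta, and Eta show the derived state '+' for Char. 5, supporting them as a clade.
Char. 6 groups Beta and Epsilon, which is incompatible with the clades supported by the remaining characters; treating it as convergent (homoplasy) costs fewer steps than any alternative tree.
Most parsimonious ingroup topology: ((Alpha,Epsilon),(Delta,(Beta,Eta))).
Alpha and Epsilon form a cherry on this tree, so they are sister taxa.

Epsilon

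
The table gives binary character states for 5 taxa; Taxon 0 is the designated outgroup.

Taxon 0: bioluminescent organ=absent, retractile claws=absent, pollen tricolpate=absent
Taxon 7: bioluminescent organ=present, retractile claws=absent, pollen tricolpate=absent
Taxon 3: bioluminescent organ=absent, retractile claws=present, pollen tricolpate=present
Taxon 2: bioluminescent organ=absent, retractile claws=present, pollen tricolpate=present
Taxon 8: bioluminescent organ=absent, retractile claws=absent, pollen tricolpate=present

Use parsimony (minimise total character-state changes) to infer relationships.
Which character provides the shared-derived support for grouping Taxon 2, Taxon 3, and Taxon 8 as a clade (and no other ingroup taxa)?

The outgroup has state 'absent' for every character, so 'present' is the derived state throughout.
bioluminescent organ: derived state 'present' in Taxon 7 only — an autapomorphy, so it tells us nothing about relationships among taxa.
retractile claws: derived state 'present' in Taxon 2 and Taxon 3 only — synapomorphy for {Taxon 2, Taxon 3}.
Only Taxon 2, Taxon 3, and Taxon 8 show the derived state 'present' for pollen tricolpate, supporting them as a clade.
Most parsimonious ingroup topology: (Taxon 7,((Taxon 3,Taxon 2),Taxon 8)).
The clade {Taxon 2, Taxon 3, Taxon 8} is supported by pollen tricolpate: its derived state 'present' occurs in exactly those taxa and in no other taxon (including the outgroup).

pollen tricolpate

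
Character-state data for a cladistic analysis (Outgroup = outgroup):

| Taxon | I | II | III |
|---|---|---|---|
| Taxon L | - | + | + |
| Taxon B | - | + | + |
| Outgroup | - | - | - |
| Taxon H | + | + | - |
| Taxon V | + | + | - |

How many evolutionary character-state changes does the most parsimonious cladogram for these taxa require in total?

3

The outgroup has state '-' for every character, so '+' is the derived state throughout.
I: derived state '+' in Taxon H and Taxon V only — synapomorphy for {Taxon H, Taxon V}.
All ingroup taxa share the derived state '+' for II; it defines the ingroup but does not resolve relationships within it.
III: derived state '+' in Taxon B and Taxon L only — synapomorphy for {Taxon B, Taxon L}.
Most parsimonious ingroup topology: ((Taxon V,Taxon H),(Taxon L,Taxon B)).
Changes per character on this tree: I: 1; II: 1; III: 1.
Total = 3.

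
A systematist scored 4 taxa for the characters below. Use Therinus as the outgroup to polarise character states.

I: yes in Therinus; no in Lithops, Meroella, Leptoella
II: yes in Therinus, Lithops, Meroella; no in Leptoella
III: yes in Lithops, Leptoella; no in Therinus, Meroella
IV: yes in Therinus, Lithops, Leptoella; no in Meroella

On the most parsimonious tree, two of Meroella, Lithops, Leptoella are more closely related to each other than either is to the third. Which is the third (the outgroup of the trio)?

Character polarity is set by the outgroup: the derived state is whichever differs from the outgroup's state, so for I, II, IV the derived state is 'no', and for the remaining characters it is 'yes'.
All ingroup taxa share the derived state 'no' for I; it defines the ingroup but does not resolve relationships within it.
II: derived state 'no' in Leptoella only — an autapomorphy, so it tells us nothing about relationships among taxa.
III (derived state 'yes') is shared by Leptoella and Lithops — a synapomorphy uniting that clade.
IV (derived state 'no') is unique to Meroella (autapomorphy; uninformative for grouping).
Most parsimonious ingroup topology: ((Lithops,Leptoella),Meroella).
Lithops and Leptoella share a more recent common ancestor with each other than either does with Meroella, so Meroella is the least closely related of the three.

Meroella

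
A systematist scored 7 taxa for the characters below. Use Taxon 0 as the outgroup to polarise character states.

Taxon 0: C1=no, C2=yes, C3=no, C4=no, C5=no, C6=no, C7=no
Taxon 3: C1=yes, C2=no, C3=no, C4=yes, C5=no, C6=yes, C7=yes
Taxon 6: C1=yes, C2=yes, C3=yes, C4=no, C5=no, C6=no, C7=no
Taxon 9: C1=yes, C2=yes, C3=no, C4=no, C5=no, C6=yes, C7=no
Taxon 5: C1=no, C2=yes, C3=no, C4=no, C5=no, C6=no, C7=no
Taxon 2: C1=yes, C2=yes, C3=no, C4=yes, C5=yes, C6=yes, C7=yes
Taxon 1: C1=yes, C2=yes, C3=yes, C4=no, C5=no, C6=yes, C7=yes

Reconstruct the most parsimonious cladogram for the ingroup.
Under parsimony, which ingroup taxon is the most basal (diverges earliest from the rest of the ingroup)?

Character polarity is set by the outgroup: the derived state is whichever differs from the outgroup's state, so for C2 the derived state is 'no', and for the remaining characters it is 'yes'.
C1: derived state 'yes' in Taxon 1, Taxon 2, Taxon 3, Taxon 6, and Taxon 9 only — synapomorphy for {Taxon 1, Taxon 2, Taxon 3, Taxon 6, Taxon 9}.
C2 (derived state 'no') is unique to Taxon 3 (autapomorphy; uninformative for grouping).
C3 groups Taxon 1 and Taxon 6, which is incompatible with the clades supported by the remaining characters; treating it as convergent (homoplasy) costs fewer steps than any alternative tree.
C4 (derived state 'yes') is shared by Taxon 2 and Taxon 3 — a synapomorphy uniting that clade.
C5 (derived state 'yes') is unique to Taxon 2 (autapomorphy; uninformative for grouping).
Only Taxon 1, Taxon 2, Taxon 3, and Taxon 9 show the derived state 'yes' for C6, supporting them as a clade.
Only Taxon 1, Taxon 2, and Taxon 3 show the derived state 'yes' for C7, supporting them as a clade.
Most parsimonious ingroup topology: (((((Taxon 3,Taxon 2),Taxon 1),Taxon 9),Taxon 6),Taxon 5).
Taxon 5 is sister to the clade containing all other ingroup taxa, so it is the earliest-diverging (most basal) ingroup lineage.

Taxon 5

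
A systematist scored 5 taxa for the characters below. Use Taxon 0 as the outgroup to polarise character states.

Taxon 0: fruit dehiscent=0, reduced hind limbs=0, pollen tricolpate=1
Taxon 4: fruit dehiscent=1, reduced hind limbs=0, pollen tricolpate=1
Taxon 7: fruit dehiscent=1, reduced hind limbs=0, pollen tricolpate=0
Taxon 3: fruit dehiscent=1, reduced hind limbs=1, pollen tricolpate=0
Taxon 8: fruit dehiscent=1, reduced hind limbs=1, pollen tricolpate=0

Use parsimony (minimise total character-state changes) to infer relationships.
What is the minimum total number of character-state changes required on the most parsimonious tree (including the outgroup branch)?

Character polarity is set by the outgroup: the derived state is whichever differs from the outgroup's state, so for pollen tricolpate the derived state is '0', and for the remaining characters it is '1'.
All ingroup taxa share the derived state '1' for fruit dehiscent; it defines the ingroup but does not resolve relationships within it.
reduced hind limbs: derived state '1' in Taxon 3 and Taxon 8 only — synapomorphy for {Taxon 3, Taxon 8}.
pollen tricolpate: derived state '0' in Taxon 3, Taxon 7, and Taxon 8 only — synapomorphy for {Taxon 3, Taxon 7, Taxon 8}.
Most parsimonious ingroup topology: (Taxon 4,(Taxon 7,(Taxon 3,Taxon 8))).
Changes per character on this tree: fruit dehiscent: 1; reduced hind limbs: 1; pollen tricolpate: 1.
Total = 3.

3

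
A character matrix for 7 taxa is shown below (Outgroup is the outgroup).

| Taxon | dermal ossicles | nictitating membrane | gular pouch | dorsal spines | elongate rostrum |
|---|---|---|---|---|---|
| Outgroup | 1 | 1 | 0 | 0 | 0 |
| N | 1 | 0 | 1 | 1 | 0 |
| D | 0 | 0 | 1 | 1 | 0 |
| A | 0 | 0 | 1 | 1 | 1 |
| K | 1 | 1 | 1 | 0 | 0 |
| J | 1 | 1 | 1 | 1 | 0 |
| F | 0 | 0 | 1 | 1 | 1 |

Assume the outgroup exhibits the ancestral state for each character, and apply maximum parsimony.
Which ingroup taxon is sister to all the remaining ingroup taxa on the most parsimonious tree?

Character polarity is set by the outgroup: the derived state is whichever differs from the outgroup's state, so for dermal ossicles, nictitating membrane the derived state is '0', and for the remaining characters it is '1'.
Only A, D, and F show the derived state '0' for dermal ossicles, supporting them as a clade.
nictitating membrane: derived state '0' in A, D, F, and N only — synapomorphy for {A, D, F, N}.
gular pouch (derived state '1') is shared by all ingroup taxa — unites the whole ingroup.
dorsal spines (derived state '1') is shared by A, D, F, J, and N — a synapomorphy uniting that clade.
elongate rostrum (derived state '1') is shared by A and F — a synapomorphy uniting that clade.
Most parsimonious ingroup topology: (((N,(D,(A,F))),J),K).
K is sister to the clade containing all other ingroup taxa, so it is the earliest-diverging (most basal) ingroup lineage.

K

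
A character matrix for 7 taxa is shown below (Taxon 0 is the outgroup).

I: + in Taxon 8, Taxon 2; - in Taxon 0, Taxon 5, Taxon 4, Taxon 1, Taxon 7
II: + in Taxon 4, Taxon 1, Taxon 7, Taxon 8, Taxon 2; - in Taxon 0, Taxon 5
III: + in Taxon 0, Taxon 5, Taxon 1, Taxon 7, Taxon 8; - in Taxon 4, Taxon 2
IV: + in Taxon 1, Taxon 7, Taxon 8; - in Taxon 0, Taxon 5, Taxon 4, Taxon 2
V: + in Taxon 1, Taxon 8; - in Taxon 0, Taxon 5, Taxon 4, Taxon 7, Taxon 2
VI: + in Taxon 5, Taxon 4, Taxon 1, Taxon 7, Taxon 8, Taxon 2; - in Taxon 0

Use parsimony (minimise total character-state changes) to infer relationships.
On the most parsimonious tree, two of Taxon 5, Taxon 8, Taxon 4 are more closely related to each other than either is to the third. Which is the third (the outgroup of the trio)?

Character polarity is set by the outgroup: the derived state is whichever differs from the outgroup's state, so for III the derived state is '-', and for the remaining characters it is '+'.
I groups Taxon 2 and Taxon 8, which is incompatible with the clades supported by the remaining characters; treating it as convergent (homoplasy) costs fewer steps than any alternative tree.
II: derived state '+' in Taxon 1, Taxon 2, Taxon 4, Taxon 7, and Taxon 8 only — synapomorphy for {Taxon 1, Taxon 2, Taxon 4, Taxon 7, Taxon 8}.
III (derived state '-') is shared by Taxon 2 and Taxon 4 — a synapomorphy uniting that clade.
IV: derived state '+' in Taxon 1, Taxon 7, and Taxon 8 only — synapomorphy for {Taxon 1, Taxon 7, Taxon 8}.
Only Taxon 1 and Taxon 8 show the derived state '+' for V, supporting them as a clade.
All ingroup taxa share the derived state '+' for VI; it defines the ingroup but does not resolve relationships within it.
Most parsimonious ingroup topology: (Taxon 5,((Taxon 4,Taxon 2),((Taxon 1,Taxon 8),Taxon 7))).
Taxon 4 and Taxon 8 share a more recent common ancestor with each other than either does with Taxon 5, so Taxon 5 is the least closely related of the three.

Taxon 5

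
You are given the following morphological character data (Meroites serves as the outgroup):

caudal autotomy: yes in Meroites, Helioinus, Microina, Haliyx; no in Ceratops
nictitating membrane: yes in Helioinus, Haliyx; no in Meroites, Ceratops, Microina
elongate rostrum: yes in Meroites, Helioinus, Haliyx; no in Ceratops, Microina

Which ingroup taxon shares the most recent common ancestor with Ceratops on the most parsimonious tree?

Character polarity is set by the outgroup: the derived state is whichever differs from the outgroup's state, so for caudal autotomy, elongate rostrum the derived state is 'no', and for the remaining characters it is 'yes'.
caudal autotomy: derived state 'no' in Ceratops only — an autapomorphy, so it tells us nothing about relationships among taxa.
nictitating membrane (derived state 'yes') is shared by Haliyx and Helioinus — a synapomorphy uniting that clade.
Only Ceratops and Microina show the derived state 'no' for elongate rostrum, supporting them as a clade.
Most parsimonious ingroup topology: ((Ceratops,Microina),(Helioinus,Haliyx)).
Ceratops and Microina form a cherry on this tree, so they are sister taxa.

Microina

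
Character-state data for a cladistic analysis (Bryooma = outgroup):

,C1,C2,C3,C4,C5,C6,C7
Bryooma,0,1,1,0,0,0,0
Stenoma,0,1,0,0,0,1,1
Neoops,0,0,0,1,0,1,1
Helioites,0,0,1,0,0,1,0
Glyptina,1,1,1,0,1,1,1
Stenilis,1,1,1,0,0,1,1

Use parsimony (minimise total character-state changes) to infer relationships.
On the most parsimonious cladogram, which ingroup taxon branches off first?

Character polarity is set by the outgroup: the derived state is whichever differs from the outgroup's state, so for C2, C3 the derived state is '0', and for the remaining characters it is '1'.
C1 (derived state '1') is shared by Glyptina and Stenilis — a synapomorphy uniting that clade.
C2 (state '0') occurs in Helioites and Neoops but conflicts with the nesting implied by the other characters — most parsimoniously interpreted as homoplasy.
C3 (derived state '0') is shared by Neoops and Stenoma — a synapomorphy uniting that clade.
C4 (derived state '1') is unique to Neoops (autapomorphy; uninformative for grouping).
C5: derived state '1' in Glyptina only — an autapomorphy, so it tells us nothing about relationships among taxa.
C6 (derived state '1') is shared by all ingroup taxa — unites the whole ingroup.
C7 (derived state '1') is shared by Glyptina, Neoops, Stenilis, and Stenoma — a synapomorphy uniting that clade.
Most parsimonious ingroup topology: (((Stenoma,Neoops),(Glyptina,Stenilis)),Helioites).
Helioites is sister to the clade containing all other ingroup taxa, so it is the earliest-diverging (most basal) ingroup lineage.

Helioites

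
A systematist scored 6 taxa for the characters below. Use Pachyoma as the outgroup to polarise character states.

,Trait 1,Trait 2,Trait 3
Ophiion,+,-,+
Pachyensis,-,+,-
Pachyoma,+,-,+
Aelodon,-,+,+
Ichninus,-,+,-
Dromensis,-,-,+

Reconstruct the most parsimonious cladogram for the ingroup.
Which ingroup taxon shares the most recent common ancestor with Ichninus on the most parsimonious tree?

Character polarity is set by the outgroup: the derived state is whichever differs from the outgroup's state, so for Trait 1, Trait 3 the derived state is '-', and for the remaining characters it is '+'.
Trait 1 (derived state '-') is shared by Aelodon, Dromensis, Ichninus, and Pachyensis — a synapomorphy uniting that clade.
Trait 2 (derived state '+') is shared by Aelodon, Ichninus, and Pachyensis — a synapomorphy uniting that clade.
Trait 3 (derived state '-') is shared by Ichninus and Pachyensis — a synapomorphy uniting that clade.
Most parsimonious ingroup topology: ((Dromensis,(Aelodon,(Pachyensis,Ichninus))),Ophiion).
Ichninus and Pachyensis form a cherry on this tree, so they are sister taxa.

Pachyensis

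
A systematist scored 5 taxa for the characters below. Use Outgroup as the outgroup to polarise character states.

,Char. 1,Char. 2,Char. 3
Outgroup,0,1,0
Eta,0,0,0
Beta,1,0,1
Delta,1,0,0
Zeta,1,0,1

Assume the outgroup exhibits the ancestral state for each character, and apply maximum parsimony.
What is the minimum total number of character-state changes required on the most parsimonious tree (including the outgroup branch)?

Character polarity is set by the outgroup: the derived state is whichever differs from the outgroup's state, so for Char. 2 the derived state is '0', and for the remaining characters it is '1'.
Char. 1 (derived state '1') is shared by Beta, Delta, and Zeta — a synapomorphy uniting that clade.
All ingroup taxa share the derived state '0' for Char. 2; it defines the ingroup but does not resolve relationships within it.
Only Beta and Zeta show the derived state '1' for Char. 3, supporting them as a clade.
Most parsimonious ingroup topology: (Eta,((Beta,Zeta),Delta)).
Changes per character on this tree: Char. 1: 1; Char. 2: 1; Char. 3: 1.
Total = 3.

3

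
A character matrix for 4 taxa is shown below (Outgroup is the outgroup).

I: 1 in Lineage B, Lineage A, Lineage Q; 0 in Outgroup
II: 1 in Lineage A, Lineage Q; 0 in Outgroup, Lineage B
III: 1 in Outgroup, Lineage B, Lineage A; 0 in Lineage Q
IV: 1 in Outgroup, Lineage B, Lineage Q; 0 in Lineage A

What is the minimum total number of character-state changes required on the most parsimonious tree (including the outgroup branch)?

4

Character polarity is set by the outgroup: the derived state is whichever differs from the outgroup's state, so for III, IV the derived state is '0', and for the remaining characters it is '1'.
I (derived state '1') is shared by all ingroup taxa — unites the whole ingroup.
II (derived state '1') is shared by Lineage A and Lineage Q — a synapomorphy uniting that clade.
III: derived state '0' in Lineage Q only — an autapomorphy, so it tells us nothing about relationships among taxa.
IV (derived state '0') is unique to Lineage A (autapomorphy; uninformative for grouping).
Most parsimonious ingroup topology: (Lineage B,(Lineage A,Lineage Q)).
Changes per character on this tree: I: 1; II: 1; III: 1; IV: 1.
Total = 4.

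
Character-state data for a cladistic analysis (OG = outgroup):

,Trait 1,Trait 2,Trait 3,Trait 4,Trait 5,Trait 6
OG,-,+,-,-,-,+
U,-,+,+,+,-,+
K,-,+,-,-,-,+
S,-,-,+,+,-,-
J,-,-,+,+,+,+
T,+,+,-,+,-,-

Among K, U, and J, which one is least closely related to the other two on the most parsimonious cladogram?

K

Character polarity is set by the outgroup: the derived state is whichever differs from the outgroup's state, so for Trait 2, Trait 6 the derived state is '-', and for the remaining characters it is '+'.
Trait 1 (derived state '+') is unique to T (autapomorphy; uninformative for grouping).
Only J and S show the derived state '-' for Trait 2, supporting them as a clade.
Trait 3: derived state '+' in J, S, and U only — synapomorphy for {J, S, U}.
Only J, S, T, and U show the derived state '+' for Trait 4, supporting them as a clade.
Trait 5: derived state '+' in J only — an autapomorphy, so it tells us nothing about relationships among taxa.
Trait 6 (state '-') occurs in S and T but conflicts with the nesting implied by the other characters — most parsimoniously interpreted as homoplasy.
Most parsimonious ingroup topology: (((U,(S,J)),T),K).
U and J share a more recent common ancestor with each other than either does with K, so K is the least closely related of the three.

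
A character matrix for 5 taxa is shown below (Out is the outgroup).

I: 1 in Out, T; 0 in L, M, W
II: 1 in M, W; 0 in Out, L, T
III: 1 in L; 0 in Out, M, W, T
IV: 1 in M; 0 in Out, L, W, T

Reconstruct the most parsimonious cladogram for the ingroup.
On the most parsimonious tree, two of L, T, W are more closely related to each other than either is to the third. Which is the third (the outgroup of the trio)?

Character polarity is set by the outgroup: the derived state is whichever differs from the outgroup's state, so for I the derived state is '0', and for the remaining characters it is '1'.
Only L, M, and W show the derived state '0' for I, supporting them as a clade.
Only M and W show the derived state '1' for II, supporting them as a clade.
III: derived state '1' in L only — an autapomorphy, so it tells us nothing about relationships among taxa.
IV (derived state '1') is unique to M (autapomorphy; uninformative for grouping).
Most parsimonious ingroup topology: ((L,(M,W)),T).
W and L share a more recent common ancestor with each other than either does with T, so T is the least closely related of the three.

T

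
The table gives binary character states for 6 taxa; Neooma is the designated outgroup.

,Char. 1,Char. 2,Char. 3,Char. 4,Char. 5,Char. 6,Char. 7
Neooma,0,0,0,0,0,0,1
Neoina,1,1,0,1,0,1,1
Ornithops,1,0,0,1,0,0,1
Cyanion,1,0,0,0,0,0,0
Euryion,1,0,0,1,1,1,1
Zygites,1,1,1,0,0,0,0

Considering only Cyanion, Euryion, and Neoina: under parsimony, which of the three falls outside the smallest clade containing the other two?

Cyanion

Character polarity is set by the outgroup: the derived state is whichever differs from the outgroup's state, so for Char. 7 the derived state is '0', and for the remaining characters it is '1'.
All ingroup taxa share the derived state '1' for Char. 1; it defines the ingroup but does not resolve relationships within it.
Char. 2 groups Neoina and Zygites, which is incompatible with the clades supported by the remaining characters; treating it as convergent (homoplasy) costs fewer steps than any alternative tree.
Char. 3: derived state '1' in Zygites only — an autapomorphy, so it tells us nothing about relationships among taxa.
Only Euryion, Neoina, and Ornithops show the derived state '1' for Char. 4, supporting them as a clade.
Char. 5 (derived state '1') is unique to Euryion (autapomorphy; uninformative for grouping).
Char. 6 (derived state '1') is shared by Euryion and Neoina — a synapomorphy uniting that clade.
Only Cyanion and Zygites show the derived state '0' for Char. 7, supporting them as a clade.
Most parsimonious ingroup topology: (((Neoina,Euryion),Ornithops),(Cyanion,Zygites)).
Neoina and Euryion share a more recent common ancestor with each other than either does with Cyanion, so Cyanion is the least closely related of the three.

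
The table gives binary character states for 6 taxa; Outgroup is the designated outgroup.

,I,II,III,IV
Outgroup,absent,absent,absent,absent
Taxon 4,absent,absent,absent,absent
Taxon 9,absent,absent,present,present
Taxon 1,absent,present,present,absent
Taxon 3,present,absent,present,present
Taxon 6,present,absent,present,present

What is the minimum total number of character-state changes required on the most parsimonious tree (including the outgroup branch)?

The outgroup has state 'absent' for every character, so 'present' is the derived state throughout.
Only Taxon 3 and Taxon 6 show the derived state 'present' for I, supporting them as a clade.
II (derived state 'present') is unique to Taxon 1 (autapomorphy; uninformative for grouping).
III: derived state 'present' in Taxon 1, Taxon 3, Taxon 6, and Taxon 9 only — synapomorphy for {Taxon 1, Taxon 3, Taxon 6, Taxon 9}.
Only Taxon 3, Taxon 6, and Taxon 9 show the derived state 'present' for IV, supporting them as a clade.
Most parsimonious ingroup topology: (Taxon 4,((Taxon 9,(Taxon 3,Taxon 6)),Taxon 1)).
Changes per character on this tree: I: 1; II: 1; III: 1; IV: 1.
Total = 4.

4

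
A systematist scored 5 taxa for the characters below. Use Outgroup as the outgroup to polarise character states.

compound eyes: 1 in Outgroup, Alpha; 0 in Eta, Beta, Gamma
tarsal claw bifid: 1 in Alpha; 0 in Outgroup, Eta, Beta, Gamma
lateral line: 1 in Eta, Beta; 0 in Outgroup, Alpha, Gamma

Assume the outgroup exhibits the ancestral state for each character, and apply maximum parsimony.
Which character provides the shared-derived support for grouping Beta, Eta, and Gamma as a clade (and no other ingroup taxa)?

Character polarity is set by the outgroup: the derived state is whichever differs from the outgroup's state, so for compound eyes the derived state is '0', and for the remaining characters it is '1'.
compound eyes (derived state '0') is shared by Beta, Eta, and Gamma — a synapomorphy uniting that clade.
tarsal claw bifid: derived state '1' in Alpha only — an autapomorphy, so it tells us nothing about relationships among taxa.
Only Beta and Eta show the derived state '1' for lateral line, supporting them as a clade.
Most parsimonious ingroup topology: (Alpha,((Eta,Beta),Gamma)).
The clade {Beta, Eta, Gamma} is supported by compound eyes: its derived state '0' occurs in exactly those taxa and in no other taxon (including the outgroup).

compound eyes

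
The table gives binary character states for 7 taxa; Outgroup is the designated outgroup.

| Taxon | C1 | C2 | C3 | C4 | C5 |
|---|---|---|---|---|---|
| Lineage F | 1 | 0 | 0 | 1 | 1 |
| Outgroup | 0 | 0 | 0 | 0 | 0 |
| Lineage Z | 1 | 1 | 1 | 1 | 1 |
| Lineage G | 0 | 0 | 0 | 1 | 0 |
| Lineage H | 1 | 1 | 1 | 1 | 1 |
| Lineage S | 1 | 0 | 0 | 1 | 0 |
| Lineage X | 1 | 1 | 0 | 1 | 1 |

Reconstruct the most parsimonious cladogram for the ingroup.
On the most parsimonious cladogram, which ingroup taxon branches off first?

The outgroup has state '0' for every character, so '1' is the derived state throughout.
C1 (derived state '1') is shared by Lineage F, Lineage H, Lineage S, Lineage X, and Lineage Z — a synapomorphy uniting that clade.
C2 (derived state '1') is shared by Lineage H, Lineage X, and Lineage Z — a synapomorphy uniting that clade.
Only Lineage H and Lineage Z show the derived state '1' for C3, supporting them as a clade.
C4 (derived state '1') is shared by all ingroup taxa — unites the whole ingroup.
C5: derived state '1' in Lineage F, Lineage H, Lineage X, and Lineage Z only — synapomorphy for {Lineage F, Lineage H, Lineage X, Lineage Z}.
Most parsimonious ingroup topology: (Lineage G,(((Lineage X,(Lineage H,Lineage Z)),Lineage F),Lineage S)).
Lineage G is sister to the clade containing all other ingroup taxa, so it is the earliest-diverging (most basal) ingroup lineage.

Lineage G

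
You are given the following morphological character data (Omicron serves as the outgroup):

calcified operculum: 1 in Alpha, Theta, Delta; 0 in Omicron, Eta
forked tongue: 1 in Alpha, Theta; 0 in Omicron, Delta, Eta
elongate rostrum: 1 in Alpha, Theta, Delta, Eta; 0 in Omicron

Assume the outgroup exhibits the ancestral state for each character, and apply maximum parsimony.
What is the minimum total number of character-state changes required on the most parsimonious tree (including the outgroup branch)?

The outgroup has state '0' for every character, so '1' is the derived state throughout.
calcified operculum: derived state '1' in Alpha, Delta, and Theta only — synapomorphy for {Alpha, Delta, Theta}.
Only Alpha and Theta show the derived state '1' for forked tongue, supporting them as a clade.
elongate rostrum (derived state '1') is shared by all ingroup taxa — unites the whole ingroup.
Most parsimonious ingroup topology: (((Alpha,Theta),Delta),Eta).
Changes per character on this tree: calcified operculum: 1; forked tongue: 1; elongate rostrum: 1.
Total = 3.

3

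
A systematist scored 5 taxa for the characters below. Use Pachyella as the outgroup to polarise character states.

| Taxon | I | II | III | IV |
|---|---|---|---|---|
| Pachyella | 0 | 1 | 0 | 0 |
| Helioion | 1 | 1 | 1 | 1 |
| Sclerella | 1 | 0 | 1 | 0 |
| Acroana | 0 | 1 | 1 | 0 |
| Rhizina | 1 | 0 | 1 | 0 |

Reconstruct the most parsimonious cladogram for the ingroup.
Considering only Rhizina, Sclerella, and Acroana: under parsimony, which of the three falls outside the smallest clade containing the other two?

Acroana

Character polarity is set by the outgroup: the derived state is whichever differs from the outgroup's state, so for II the derived state is '0', and for the remaining characters it is '1'.
I (derived state '1') is shared by Helioion, Rhizina, and Sclerella — a synapomorphy uniting that clade.
Only Rhizina and Sclerella show the derived state '0' for II, supporting them as a clade.
All ingroup taxa share the derived state '1' for III; it defines the ingroup but does not resolve relationships within it.
IV (derived state '1') is unique to Helioion (autapomorphy; uninformative for grouping).
Most parsimonious ingroup topology: ((Helioion,(Sclerella,Rhizina)),Acroana).
Sclerella and Rhizina share a more recent common ancestor with each other than either does with Acroana, so Acroana is the least closely related of the three.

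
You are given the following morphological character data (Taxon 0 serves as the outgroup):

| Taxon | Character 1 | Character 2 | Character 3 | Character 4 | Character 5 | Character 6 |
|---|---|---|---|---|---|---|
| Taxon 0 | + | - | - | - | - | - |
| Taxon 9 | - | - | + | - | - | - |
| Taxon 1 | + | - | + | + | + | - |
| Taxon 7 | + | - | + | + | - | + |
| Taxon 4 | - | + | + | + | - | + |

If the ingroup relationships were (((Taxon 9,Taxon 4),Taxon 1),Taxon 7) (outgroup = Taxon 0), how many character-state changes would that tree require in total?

Map each character onto (((Taxon 9,Taxon 4),Taxon 1),Taxon 7) (rooted by Taxon 0) and count the minimum state changes it requires (Fitch parsimony):
Character 1: 1; Character 2: 1; Character 3: 1; Character 4: 2; Character 5: 1; Character 6: 2.
Total tree length = 8.

8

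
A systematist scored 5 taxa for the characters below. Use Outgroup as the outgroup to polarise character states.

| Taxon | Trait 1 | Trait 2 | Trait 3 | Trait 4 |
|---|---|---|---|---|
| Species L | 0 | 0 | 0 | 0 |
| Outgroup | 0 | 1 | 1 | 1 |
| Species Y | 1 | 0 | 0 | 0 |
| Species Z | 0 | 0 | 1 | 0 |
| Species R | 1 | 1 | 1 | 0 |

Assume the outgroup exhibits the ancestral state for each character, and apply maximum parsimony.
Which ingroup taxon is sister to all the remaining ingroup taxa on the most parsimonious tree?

Species R

Character polarity is set by the outgroup: the derived state is whichever differs from the outgroup's state, so for Trait 2, Trait 3, Trait 4 the derived state is '0', and for the remaining characters it is '1'.
Trait 1 groups Species R and Species Y, which is incompatible with the clades supported by the remaining characters; treating it as convergent (homoplasy) costs fewer steps than any alternative tree.
Trait 2 (derived state '0') is shared by Species L, Species Y, and Species Z — a synapomorphy uniting that clade.
Only Species L and Species Y show the derived state '0' for Trait 3, supporting them as a clade.
All ingroup taxa share the derived state '0' for Trait 4; it defines the ingroup but does not resolve relationships within it.
Most parsimonious ingroup topology: (Species R,(Species Z,(Species Y,Species L))).
Species R is sister to the clade containing all other ingroup taxa, so it is the earliest-diverging (most basal) ingroup lineage.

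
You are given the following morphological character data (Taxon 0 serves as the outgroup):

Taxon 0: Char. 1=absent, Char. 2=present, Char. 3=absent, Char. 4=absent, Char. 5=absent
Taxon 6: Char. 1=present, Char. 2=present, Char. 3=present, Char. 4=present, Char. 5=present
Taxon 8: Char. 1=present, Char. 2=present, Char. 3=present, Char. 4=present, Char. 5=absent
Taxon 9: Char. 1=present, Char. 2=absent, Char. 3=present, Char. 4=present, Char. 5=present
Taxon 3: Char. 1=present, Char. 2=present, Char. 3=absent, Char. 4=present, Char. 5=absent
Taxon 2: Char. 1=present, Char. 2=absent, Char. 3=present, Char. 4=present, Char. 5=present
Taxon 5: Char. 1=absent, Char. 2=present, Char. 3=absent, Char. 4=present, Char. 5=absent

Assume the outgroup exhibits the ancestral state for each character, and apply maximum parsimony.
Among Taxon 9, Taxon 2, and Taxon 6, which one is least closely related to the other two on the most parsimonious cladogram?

Character polarity is set by the outgroup: the derived state is whichever differs from the outgroup's state, so for Char. 2 the derived state is 'absent', and for the remaining characters it is 'present'.
Only Taxon 2, Taxon 3, Taxon 6, Taxon 8, and Taxon 9 show the derived state 'present' for Char. 1, supporting them as a clade.
Char. 2 (derived state 'absent') is shared by Taxon 2 and Taxon 9 — a synapomorphy uniting that clade.
Only Taxon 2, Taxon 6, Taxon 8, and Taxon 9 show the derived state 'present' for Char. 3, supporting them as a clade.
All ingroup taxa share the derived state 'present' for Char. 4; it defines the ingroup but does not resolve relationships within it.
Only Taxon 2, Taxon 6, and Taxon 9 show the derived state 'present' for Char. 5, supporting them as a clade.
Most parsimonious ingroup topology: ((((Taxon 6,(Taxon 9,Taxon 2)),Taxon 8),Taxon 3),Taxon 5).
Taxon 9 and Taxon 2 share a more recent common ancestor with each other than either does with Taxon 6, so Taxon 6 is the least closely related of the three.

Taxon 6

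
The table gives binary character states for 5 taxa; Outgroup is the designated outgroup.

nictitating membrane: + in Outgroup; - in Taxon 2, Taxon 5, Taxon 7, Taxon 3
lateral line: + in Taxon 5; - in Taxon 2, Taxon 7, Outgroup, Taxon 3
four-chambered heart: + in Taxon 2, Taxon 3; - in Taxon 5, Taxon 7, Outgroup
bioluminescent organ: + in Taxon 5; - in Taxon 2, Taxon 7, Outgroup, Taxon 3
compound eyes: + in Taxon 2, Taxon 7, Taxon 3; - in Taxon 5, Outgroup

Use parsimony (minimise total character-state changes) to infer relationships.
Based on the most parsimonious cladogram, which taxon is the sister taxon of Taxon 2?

Taxon 3

Character polarity is set by the outgroup: the derived state is whichever differs from the outgroup's state, so for nictitating membrane the derived state is '-', and for the remaining characters it is '+'.
All ingroup taxa share the derived state '-' for nictitating membrane; it defines the ingroup but does not resolve relationships within it.
lateral line (derived state '+') is unique to Taxon 5 (autapomorphy; uninformative for grouping).
four-chambered heart (derived state '+') is shared by Taxon 2 and Taxon 3 — a synapomorphy uniting that clade.
bioluminescent organ: derived state '+' in Taxon 5 only — an autapomorphy, so it tells us nothing about relationships among taxa.
compound eyes: derived state '+' in Taxon 2, Taxon 3, and Taxon 7 only — synapomorphy for {Taxon 2, Taxon 3, Taxon 7}.
Most parsimonious ingroup topology: (Taxon 5,((Taxon 3,Taxon 2),Taxon 7)).
Taxon 2 and Taxon 3 form a cherry on this tree, so they are sister taxa.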